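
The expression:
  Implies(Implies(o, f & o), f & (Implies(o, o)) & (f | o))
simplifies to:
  f | o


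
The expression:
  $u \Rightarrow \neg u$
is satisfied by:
  {u: False}


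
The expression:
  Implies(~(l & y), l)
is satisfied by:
  {l: True}


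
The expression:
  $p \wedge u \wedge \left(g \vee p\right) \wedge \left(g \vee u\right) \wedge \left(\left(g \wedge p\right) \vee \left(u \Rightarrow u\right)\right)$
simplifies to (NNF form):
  $p \wedge u$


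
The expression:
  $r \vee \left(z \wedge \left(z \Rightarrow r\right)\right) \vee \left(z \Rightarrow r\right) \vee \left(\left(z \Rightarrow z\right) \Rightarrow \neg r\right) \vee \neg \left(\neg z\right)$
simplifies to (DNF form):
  $\text{True}$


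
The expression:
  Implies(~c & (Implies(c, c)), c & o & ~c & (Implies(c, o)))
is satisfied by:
  {c: True}


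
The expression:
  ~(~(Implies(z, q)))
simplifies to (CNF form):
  q | ~z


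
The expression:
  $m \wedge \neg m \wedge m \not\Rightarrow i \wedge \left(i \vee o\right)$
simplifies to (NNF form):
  $\text{False}$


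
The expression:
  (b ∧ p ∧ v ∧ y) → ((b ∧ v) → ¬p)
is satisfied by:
  {p: False, v: False, y: False, b: False}
  {b: True, p: False, v: False, y: False}
  {y: True, p: False, v: False, b: False}
  {b: True, y: True, p: False, v: False}
  {v: True, b: False, p: False, y: False}
  {b: True, v: True, p: False, y: False}
  {y: True, v: True, b: False, p: False}
  {b: True, y: True, v: True, p: False}
  {p: True, y: False, v: False, b: False}
  {b: True, p: True, y: False, v: False}
  {y: True, p: True, b: False, v: False}
  {b: True, y: True, p: True, v: False}
  {v: True, p: True, y: False, b: False}
  {b: True, v: True, p: True, y: False}
  {y: True, v: True, p: True, b: False}


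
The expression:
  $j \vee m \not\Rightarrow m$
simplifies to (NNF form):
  $j$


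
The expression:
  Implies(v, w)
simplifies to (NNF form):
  w | ~v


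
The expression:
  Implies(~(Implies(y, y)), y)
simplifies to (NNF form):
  True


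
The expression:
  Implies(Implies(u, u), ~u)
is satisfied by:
  {u: False}


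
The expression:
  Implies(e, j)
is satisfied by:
  {j: True, e: False}
  {e: False, j: False}
  {e: True, j: True}


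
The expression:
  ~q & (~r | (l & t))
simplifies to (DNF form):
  (~q & ~r) | (l & t & ~q) | (l & ~q & ~r) | (t & ~q & ~r)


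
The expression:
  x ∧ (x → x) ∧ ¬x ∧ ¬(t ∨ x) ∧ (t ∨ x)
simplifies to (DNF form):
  False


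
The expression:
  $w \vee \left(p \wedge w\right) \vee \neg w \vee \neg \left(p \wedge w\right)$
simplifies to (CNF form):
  $\text{True}$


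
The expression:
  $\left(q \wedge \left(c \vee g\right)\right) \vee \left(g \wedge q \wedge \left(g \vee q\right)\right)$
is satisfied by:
  {q: True, c: True, g: True}
  {q: True, c: True, g: False}
  {q: True, g: True, c: False}


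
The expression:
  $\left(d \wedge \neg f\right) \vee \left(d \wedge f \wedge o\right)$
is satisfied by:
  {o: True, d: True, f: False}
  {d: True, f: False, o: False}
  {f: True, o: True, d: True}


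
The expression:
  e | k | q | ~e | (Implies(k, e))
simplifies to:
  True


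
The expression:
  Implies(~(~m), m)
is always true.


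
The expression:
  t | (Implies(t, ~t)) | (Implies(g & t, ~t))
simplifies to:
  True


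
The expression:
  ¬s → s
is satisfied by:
  {s: True}


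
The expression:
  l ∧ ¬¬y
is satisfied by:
  {y: True, l: True}


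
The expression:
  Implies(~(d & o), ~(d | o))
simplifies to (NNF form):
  (d & o) | (~d & ~o)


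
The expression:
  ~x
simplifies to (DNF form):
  ~x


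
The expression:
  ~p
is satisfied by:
  {p: False}


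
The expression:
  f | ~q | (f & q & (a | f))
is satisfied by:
  {f: True, q: False}
  {q: False, f: False}
  {q: True, f: True}


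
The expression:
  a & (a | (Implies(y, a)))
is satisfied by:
  {a: True}


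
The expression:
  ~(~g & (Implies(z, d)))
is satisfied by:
  {z: True, g: True, d: False}
  {g: True, d: False, z: False}
  {z: True, g: True, d: True}
  {g: True, d: True, z: False}
  {z: True, d: False, g: False}


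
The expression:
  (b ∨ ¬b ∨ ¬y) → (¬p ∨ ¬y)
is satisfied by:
  {p: False, y: False}
  {y: True, p: False}
  {p: True, y: False}


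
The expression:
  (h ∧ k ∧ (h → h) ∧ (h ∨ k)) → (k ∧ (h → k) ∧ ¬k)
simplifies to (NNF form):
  ¬h ∨ ¬k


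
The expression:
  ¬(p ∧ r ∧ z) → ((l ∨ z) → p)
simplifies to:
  p ∨ (¬l ∧ ¬z)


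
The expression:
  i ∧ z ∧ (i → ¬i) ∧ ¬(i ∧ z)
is never true.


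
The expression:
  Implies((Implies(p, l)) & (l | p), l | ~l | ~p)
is always true.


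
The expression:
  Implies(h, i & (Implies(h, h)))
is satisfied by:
  {i: True, h: False}
  {h: False, i: False}
  {h: True, i: True}


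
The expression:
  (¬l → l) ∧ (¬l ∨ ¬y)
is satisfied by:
  {l: True, y: False}


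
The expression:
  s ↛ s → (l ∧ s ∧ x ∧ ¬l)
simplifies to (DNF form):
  True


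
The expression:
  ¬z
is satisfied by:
  {z: False}


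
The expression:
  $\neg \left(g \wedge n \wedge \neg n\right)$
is always true.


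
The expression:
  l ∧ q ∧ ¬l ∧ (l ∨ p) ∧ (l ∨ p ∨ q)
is never true.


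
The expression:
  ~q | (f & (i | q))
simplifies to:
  f | ~q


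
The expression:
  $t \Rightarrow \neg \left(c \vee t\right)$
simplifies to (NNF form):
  $\neg t$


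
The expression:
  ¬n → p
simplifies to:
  n ∨ p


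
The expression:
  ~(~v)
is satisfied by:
  {v: True}


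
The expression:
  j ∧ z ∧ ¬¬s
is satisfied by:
  {z: True, j: True, s: True}


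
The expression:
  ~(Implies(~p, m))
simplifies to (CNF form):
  ~m & ~p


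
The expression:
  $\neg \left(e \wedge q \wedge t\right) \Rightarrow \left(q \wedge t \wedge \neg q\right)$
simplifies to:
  $e \wedge q \wedge t$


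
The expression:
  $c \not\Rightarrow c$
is never true.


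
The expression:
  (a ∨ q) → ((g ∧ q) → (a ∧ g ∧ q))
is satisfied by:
  {a: True, g: False, q: False}
  {g: False, q: False, a: False}
  {a: True, q: True, g: False}
  {q: True, g: False, a: False}
  {a: True, g: True, q: False}
  {g: True, a: False, q: False}
  {a: True, q: True, g: True}


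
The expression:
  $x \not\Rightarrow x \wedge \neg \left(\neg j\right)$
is never true.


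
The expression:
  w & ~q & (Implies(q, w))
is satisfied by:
  {w: True, q: False}


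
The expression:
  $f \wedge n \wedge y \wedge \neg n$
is never true.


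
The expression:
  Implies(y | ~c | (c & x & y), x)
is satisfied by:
  {x: True, c: True, y: False}
  {x: True, y: False, c: False}
  {x: True, c: True, y: True}
  {x: True, y: True, c: False}
  {c: True, y: False, x: False}


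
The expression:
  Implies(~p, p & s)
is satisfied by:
  {p: True}


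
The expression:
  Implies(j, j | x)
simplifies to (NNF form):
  True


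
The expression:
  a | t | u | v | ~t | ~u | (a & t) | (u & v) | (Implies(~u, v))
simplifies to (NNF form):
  True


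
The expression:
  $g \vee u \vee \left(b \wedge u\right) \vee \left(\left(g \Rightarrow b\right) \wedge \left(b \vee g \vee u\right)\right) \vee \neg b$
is always true.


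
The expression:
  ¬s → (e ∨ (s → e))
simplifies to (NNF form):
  True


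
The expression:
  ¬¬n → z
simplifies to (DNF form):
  z ∨ ¬n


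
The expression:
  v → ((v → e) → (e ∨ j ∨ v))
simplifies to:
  True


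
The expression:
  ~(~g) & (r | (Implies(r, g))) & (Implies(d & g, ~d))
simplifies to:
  g & ~d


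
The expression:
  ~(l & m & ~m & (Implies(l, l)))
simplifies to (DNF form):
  True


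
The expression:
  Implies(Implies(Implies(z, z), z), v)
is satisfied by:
  {v: True, z: False}
  {z: False, v: False}
  {z: True, v: True}


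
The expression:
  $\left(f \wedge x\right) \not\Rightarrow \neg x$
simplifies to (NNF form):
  $f \wedge x$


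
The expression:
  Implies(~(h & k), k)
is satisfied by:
  {k: True}


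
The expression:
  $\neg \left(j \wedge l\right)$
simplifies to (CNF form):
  $\neg j \vee \neg l$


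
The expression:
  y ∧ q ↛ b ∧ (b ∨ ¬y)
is never true.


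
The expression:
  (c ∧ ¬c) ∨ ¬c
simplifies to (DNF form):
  ¬c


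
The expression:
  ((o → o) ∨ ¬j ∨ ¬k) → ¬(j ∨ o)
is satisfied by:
  {o: False, j: False}


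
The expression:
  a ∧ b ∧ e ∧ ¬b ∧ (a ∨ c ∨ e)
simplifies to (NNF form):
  False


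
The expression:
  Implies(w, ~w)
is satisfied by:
  {w: False}


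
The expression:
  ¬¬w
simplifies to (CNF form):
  w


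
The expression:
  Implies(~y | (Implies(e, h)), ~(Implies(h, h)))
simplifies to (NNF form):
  e & y & ~h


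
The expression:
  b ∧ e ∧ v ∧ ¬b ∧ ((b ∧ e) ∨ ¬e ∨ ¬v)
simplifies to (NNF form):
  False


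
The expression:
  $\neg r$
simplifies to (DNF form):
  $\neg r$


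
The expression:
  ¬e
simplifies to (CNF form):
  ¬e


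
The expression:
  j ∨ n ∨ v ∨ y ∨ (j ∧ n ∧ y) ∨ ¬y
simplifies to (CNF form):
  True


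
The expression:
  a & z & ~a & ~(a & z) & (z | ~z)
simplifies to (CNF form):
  False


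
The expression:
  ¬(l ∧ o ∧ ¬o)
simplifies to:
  True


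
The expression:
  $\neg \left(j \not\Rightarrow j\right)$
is always true.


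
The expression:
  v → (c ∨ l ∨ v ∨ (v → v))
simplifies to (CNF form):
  True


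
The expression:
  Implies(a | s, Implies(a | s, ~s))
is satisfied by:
  {s: False}


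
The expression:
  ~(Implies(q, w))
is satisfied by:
  {q: True, w: False}


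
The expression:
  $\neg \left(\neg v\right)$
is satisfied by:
  {v: True}


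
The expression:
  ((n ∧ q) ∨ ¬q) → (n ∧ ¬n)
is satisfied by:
  {q: True, n: False}


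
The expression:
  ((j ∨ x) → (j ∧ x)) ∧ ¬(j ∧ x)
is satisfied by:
  {x: False, j: False}


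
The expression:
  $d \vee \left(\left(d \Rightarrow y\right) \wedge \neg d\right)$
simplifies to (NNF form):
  $\text{True}$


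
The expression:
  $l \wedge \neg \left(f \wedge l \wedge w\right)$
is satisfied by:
  {l: True, w: False, f: False}
  {f: True, l: True, w: False}
  {w: True, l: True, f: False}


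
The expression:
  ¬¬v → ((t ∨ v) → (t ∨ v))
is always true.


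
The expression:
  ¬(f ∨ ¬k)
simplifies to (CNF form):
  k ∧ ¬f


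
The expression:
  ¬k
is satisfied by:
  {k: False}


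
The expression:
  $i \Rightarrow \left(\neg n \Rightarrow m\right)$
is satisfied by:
  {n: True, m: True, i: False}
  {n: True, m: False, i: False}
  {m: True, n: False, i: False}
  {n: False, m: False, i: False}
  {n: True, i: True, m: True}
  {n: True, i: True, m: False}
  {i: True, m: True, n: False}


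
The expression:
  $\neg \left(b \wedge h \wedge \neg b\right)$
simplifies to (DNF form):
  $\text{True}$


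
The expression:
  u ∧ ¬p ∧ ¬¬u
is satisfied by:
  {u: True, p: False}


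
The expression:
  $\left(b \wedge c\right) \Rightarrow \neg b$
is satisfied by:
  {c: False, b: False}
  {b: True, c: False}
  {c: True, b: False}


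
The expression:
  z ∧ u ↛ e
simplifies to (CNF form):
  u ∧ z ∧ ¬e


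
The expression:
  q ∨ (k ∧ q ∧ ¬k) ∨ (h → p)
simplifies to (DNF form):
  p ∨ q ∨ ¬h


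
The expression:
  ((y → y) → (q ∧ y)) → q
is always true.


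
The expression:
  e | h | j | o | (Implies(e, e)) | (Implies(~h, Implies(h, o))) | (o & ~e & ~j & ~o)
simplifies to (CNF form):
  True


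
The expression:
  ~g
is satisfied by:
  {g: False}


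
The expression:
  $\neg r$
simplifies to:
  $\neg r$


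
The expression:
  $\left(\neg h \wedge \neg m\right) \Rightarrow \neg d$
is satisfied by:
  {m: True, h: True, d: False}
  {m: True, h: False, d: False}
  {h: True, m: False, d: False}
  {m: False, h: False, d: False}
  {d: True, m: True, h: True}
  {d: True, m: True, h: False}
  {d: True, h: True, m: False}


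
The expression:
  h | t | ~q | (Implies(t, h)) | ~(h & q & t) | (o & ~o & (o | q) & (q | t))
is always true.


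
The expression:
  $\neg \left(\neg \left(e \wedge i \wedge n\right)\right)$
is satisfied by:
  {i: True, e: True, n: True}


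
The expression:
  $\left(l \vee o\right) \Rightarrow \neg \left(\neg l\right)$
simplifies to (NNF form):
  $l \vee \neg o$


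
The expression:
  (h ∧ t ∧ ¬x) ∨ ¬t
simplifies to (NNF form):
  (h ∧ ¬x) ∨ ¬t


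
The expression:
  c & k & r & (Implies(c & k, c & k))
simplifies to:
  c & k & r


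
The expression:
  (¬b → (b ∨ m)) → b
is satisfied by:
  {b: True, m: False}
  {m: False, b: False}
  {m: True, b: True}


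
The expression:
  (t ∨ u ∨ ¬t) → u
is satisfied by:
  {u: True}


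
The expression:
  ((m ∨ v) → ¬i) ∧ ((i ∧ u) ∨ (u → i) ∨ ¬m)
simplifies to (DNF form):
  (¬i ∧ ¬m) ∨ (¬i ∧ ¬u) ∨ (¬m ∧ ¬v)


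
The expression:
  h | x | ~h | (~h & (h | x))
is always true.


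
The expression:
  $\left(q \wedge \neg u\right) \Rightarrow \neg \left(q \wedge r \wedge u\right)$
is always true.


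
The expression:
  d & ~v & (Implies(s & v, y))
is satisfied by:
  {d: True, v: False}


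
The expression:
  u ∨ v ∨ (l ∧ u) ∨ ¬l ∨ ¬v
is always true.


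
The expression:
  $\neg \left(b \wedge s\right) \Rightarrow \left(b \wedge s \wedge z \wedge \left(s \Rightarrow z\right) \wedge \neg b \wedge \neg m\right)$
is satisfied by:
  {b: True, s: True}


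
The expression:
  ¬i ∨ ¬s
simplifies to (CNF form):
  ¬i ∨ ¬s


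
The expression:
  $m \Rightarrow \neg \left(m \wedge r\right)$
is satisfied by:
  {m: False, r: False}
  {r: True, m: False}
  {m: True, r: False}


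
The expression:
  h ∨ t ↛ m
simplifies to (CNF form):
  (h ∨ t) ∧ (h ∨ ¬m)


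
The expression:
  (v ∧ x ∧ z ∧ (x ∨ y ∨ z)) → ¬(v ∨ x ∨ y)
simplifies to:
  ¬v ∨ ¬x ∨ ¬z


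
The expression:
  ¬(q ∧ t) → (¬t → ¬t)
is always true.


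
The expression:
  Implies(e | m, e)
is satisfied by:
  {e: True, m: False}
  {m: False, e: False}
  {m: True, e: True}


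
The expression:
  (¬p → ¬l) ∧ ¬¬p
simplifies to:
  p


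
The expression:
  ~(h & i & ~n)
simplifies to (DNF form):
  n | ~h | ~i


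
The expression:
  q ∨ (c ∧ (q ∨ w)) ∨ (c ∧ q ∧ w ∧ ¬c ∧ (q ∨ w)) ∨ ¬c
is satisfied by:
  {w: True, q: True, c: False}
  {w: True, c: False, q: False}
  {q: True, c: False, w: False}
  {q: False, c: False, w: False}
  {w: True, q: True, c: True}
  {w: True, c: True, q: False}
  {q: True, c: True, w: False}


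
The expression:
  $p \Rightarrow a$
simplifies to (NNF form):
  $a \vee \neg p$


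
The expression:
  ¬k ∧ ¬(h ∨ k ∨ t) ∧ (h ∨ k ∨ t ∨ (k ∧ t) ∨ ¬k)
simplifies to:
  ¬h ∧ ¬k ∧ ¬t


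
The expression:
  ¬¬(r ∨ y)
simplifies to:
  r ∨ y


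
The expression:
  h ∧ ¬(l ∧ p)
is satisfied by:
  {h: True, l: False, p: False}
  {h: True, p: True, l: False}
  {h: True, l: True, p: False}


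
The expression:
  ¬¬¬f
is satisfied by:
  {f: False}


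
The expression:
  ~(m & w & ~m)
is always true.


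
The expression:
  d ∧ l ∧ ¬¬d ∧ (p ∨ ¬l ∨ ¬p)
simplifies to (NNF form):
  d ∧ l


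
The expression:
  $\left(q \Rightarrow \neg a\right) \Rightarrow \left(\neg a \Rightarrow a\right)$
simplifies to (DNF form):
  $a$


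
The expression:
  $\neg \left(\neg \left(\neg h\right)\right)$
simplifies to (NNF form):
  $\neg h$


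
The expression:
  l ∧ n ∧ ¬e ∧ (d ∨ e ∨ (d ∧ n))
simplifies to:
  d ∧ l ∧ n ∧ ¬e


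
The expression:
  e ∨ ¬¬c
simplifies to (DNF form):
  c ∨ e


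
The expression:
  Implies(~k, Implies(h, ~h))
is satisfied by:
  {k: True, h: False}
  {h: False, k: False}
  {h: True, k: True}


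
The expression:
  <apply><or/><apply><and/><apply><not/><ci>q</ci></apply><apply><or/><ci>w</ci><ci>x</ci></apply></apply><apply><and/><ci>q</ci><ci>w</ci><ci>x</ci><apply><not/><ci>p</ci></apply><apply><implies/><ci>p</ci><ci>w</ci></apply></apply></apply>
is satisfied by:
  {w: True, x: True, q: False, p: False}
  {p: True, w: True, x: True, q: False}
  {w: True, p: False, x: False, q: False}
  {w: True, p: True, x: False, q: False}
  {x: True, p: False, w: False, q: False}
  {p: True, x: True, w: False, q: False}
  {q: True, w: True, x: True, p: False}


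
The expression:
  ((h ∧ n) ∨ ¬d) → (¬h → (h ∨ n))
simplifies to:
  d ∨ h ∨ n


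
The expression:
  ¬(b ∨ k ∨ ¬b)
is never true.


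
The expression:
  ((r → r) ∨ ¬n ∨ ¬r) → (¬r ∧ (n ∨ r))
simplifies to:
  n ∧ ¬r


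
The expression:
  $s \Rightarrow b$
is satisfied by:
  {b: True, s: False}
  {s: False, b: False}
  {s: True, b: True}


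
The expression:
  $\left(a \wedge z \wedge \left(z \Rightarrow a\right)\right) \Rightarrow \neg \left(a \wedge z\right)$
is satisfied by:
  {z: False, a: False}
  {a: True, z: False}
  {z: True, a: False}


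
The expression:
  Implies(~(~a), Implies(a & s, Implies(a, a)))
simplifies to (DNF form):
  True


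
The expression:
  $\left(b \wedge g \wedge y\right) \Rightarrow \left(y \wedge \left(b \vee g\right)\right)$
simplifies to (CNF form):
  $\text{True}$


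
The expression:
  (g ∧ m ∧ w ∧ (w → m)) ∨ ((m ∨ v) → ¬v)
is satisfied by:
  {m: True, w: True, g: True, v: False}
  {m: True, w: True, g: False, v: False}
  {m: True, g: True, w: False, v: False}
  {m: True, g: False, w: False, v: False}
  {w: True, g: True, m: False, v: False}
  {w: True, m: False, g: False, v: False}
  {w: False, g: True, m: False, v: False}
  {w: False, m: False, g: False, v: False}
  {m: True, v: True, w: True, g: True}


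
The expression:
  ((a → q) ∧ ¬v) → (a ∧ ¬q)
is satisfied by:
  {v: True, a: True, q: False}
  {v: True, a: False, q: False}
  {q: True, v: True, a: True}
  {q: True, v: True, a: False}
  {a: True, q: False, v: False}


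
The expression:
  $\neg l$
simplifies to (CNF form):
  $\neg l$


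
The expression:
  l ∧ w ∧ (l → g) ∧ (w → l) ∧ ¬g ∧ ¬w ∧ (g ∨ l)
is never true.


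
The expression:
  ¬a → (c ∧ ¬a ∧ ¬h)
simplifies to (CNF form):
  (a ∨ c) ∧ (a ∨ ¬h)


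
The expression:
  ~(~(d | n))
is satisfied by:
  {n: True, d: True}
  {n: True, d: False}
  {d: True, n: False}


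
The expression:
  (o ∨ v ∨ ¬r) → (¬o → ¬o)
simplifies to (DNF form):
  True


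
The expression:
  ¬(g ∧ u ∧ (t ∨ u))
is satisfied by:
  {g: False, u: False}
  {u: True, g: False}
  {g: True, u: False}


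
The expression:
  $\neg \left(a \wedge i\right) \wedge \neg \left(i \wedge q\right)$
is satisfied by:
  {q: False, i: False, a: False}
  {a: True, q: False, i: False}
  {q: True, a: False, i: False}
  {a: True, q: True, i: False}
  {i: True, a: False, q: False}


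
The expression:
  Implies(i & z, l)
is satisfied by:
  {l: True, z: False, i: False}
  {l: False, z: False, i: False}
  {i: True, l: True, z: False}
  {i: True, l: False, z: False}
  {z: True, l: True, i: False}
  {z: True, l: False, i: False}
  {z: True, i: True, l: True}


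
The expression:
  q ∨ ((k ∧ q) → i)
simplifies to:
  True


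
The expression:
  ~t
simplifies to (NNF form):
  ~t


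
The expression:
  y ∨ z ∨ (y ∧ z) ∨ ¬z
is always true.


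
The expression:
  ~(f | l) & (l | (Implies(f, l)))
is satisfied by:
  {l: False, f: False}


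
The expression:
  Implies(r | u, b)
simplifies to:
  b | (~r & ~u)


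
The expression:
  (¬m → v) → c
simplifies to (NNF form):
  c ∨ (¬m ∧ ¬v)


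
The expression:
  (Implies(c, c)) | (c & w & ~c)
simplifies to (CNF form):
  True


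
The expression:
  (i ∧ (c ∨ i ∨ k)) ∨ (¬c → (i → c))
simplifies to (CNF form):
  True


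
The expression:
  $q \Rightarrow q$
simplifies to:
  $\text{True}$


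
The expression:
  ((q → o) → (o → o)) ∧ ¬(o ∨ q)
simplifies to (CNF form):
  ¬o ∧ ¬q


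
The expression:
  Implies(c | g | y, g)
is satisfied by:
  {g: True, c: False, y: False}
  {y: True, g: True, c: False}
  {g: True, c: True, y: False}
  {y: True, g: True, c: True}
  {y: False, c: False, g: False}


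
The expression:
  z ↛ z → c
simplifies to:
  True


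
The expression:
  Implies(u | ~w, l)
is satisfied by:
  {l: True, w: True, u: False}
  {l: True, u: False, w: False}
  {l: True, w: True, u: True}
  {l: True, u: True, w: False}
  {w: True, u: False, l: False}


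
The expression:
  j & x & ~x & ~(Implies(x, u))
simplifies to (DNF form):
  False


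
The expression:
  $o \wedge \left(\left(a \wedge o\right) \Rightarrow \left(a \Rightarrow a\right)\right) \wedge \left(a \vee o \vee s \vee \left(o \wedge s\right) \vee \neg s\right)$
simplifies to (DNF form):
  $o$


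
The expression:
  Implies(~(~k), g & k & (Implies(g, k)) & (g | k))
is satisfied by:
  {g: True, k: False}
  {k: False, g: False}
  {k: True, g: True}


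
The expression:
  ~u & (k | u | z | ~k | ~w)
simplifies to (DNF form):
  ~u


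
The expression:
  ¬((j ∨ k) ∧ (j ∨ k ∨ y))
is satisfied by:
  {j: False, k: False}


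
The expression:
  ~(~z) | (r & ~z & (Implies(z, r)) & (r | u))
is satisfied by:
  {r: True, z: True}
  {r: True, z: False}
  {z: True, r: False}


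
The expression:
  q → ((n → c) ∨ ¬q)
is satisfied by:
  {c: True, q: False, n: False}
  {q: False, n: False, c: False}
  {c: True, n: True, q: False}
  {n: True, q: False, c: False}
  {c: True, q: True, n: False}
  {q: True, c: False, n: False}
  {c: True, n: True, q: True}


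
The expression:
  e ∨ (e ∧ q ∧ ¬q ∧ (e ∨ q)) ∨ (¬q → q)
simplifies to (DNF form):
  e ∨ q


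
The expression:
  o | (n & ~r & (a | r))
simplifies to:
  o | (a & n & ~r)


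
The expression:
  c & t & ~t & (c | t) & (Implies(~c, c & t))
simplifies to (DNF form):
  False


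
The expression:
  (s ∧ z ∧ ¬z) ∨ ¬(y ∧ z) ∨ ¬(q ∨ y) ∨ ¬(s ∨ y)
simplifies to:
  ¬y ∨ ¬z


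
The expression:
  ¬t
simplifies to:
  ¬t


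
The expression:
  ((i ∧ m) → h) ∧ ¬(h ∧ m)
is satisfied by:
  {h: False, m: False, i: False}
  {i: True, h: False, m: False}
  {h: True, i: False, m: False}
  {i: True, h: True, m: False}
  {m: True, i: False, h: False}


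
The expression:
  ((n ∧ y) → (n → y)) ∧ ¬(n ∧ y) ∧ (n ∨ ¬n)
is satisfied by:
  {y: False, n: False}
  {n: True, y: False}
  {y: True, n: False}


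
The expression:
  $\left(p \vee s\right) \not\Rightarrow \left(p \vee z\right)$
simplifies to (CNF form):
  $s \wedge \neg p \wedge \neg z$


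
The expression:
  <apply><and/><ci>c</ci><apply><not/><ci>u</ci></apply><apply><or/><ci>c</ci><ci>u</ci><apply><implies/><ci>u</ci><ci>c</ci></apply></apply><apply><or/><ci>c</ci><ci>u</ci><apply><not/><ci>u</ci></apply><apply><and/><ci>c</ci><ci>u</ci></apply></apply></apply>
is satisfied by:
  {c: True, u: False}


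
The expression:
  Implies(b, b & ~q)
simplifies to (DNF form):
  ~b | ~q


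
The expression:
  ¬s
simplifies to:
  ¬s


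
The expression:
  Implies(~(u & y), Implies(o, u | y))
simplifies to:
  u | y | ~o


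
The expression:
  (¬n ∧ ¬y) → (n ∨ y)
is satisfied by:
  {n: True, y: True}
  {n: True, y: False}
  {y: True, n: False}


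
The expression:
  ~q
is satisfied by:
  {q: False}


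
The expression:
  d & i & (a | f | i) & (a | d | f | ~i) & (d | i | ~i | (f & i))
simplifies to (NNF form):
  d & i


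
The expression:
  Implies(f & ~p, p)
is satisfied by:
  {p: True, f: False}
  {f: False, p: False}
  {f: True, p: True}


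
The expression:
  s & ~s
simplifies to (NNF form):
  False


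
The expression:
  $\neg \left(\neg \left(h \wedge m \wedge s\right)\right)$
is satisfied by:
  {h: True, m: True, s: True}


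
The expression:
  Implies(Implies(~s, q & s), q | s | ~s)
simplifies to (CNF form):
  True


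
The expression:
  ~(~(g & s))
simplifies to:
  g & s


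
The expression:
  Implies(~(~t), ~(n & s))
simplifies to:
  ~n | ~s | ~t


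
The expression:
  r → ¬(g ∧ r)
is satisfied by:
  {g: False, r: False}
  {r: True, g: False}
  {g: True, r: False}


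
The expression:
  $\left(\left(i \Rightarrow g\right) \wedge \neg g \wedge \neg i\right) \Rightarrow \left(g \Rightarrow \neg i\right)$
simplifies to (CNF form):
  $\text{True}$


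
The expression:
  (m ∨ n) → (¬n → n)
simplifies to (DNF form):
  n ∨ ¬m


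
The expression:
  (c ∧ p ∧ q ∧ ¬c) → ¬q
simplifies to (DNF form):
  True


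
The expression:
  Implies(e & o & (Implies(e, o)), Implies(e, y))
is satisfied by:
  {y: True, e: False, o: False}
  {e: False, o: False, y: False}
  {y: True, o: True, e: False}
  {o: True, e: False, y: False}
  {y: True, e: True, o: False}
  {e: True, y: False, o: False}
  {y: True, o: True, e: True}


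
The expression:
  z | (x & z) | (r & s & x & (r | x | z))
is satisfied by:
  {z: True, s: True, x: True, r: True}
  {z: True, s: True, x: True, r: False}
  {z: True, s: True, r: True, x: False}
  {z: True, s: True, r: False, x: False}
  {z: True, x: True, r: True, s: False}
  {z: True, x: True, r: False, s: False}
  {z: True, x: False, r: True, s: False}
  {z: True, x: False, r: False, s: False}
  {s: True, x: True, r: True, z: False}


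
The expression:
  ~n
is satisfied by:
  {n: False}


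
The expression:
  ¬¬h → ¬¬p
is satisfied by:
  {p: True, h: False}
  {h: False, p: False}
  {h: True, p: True}


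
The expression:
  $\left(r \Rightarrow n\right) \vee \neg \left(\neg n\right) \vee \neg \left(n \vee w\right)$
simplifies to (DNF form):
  $n \vee \neg r \vee \neg w$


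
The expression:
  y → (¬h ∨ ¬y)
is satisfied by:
  {h: False, y: False}
  {y: True, h: False}
  {h: True, y: False}


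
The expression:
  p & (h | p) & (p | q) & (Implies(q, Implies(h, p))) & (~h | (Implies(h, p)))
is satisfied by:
  {p: True}


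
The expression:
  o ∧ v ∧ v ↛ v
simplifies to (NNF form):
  False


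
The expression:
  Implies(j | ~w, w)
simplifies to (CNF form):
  w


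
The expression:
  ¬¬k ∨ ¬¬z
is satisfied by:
  {k: True, z: True}
  {k: True, z: False}
  {z: True, k: False}


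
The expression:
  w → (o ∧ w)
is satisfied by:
  {o: True, w: False}
  {w: False, o: False}
  {w: True, o: True}


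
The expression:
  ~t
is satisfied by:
  {t: False}


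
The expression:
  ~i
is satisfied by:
  {i: False}


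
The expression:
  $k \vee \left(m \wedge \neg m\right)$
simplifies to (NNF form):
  $k$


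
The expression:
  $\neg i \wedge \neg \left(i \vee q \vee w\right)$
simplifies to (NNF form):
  $\neg i \wedge \neg q \wedge \neg w$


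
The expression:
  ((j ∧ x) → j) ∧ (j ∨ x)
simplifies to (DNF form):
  j ∨ x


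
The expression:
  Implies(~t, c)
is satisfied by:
  {t: True, c: True}
  {t: True, c: False}
  {c: True, t: False}


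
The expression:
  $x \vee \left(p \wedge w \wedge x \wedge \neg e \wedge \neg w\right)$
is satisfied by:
  {x: True}


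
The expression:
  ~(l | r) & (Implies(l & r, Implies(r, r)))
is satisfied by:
  {r: False, l: False}


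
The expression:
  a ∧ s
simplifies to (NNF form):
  a ∧ s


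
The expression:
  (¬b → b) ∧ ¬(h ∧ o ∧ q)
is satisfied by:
  {b: True, h: False, q: False, o: False}
  {o: True, b: True, h: False, q: False}
  {q: True, b: True, h: False, o: False}
  {o: True, q: True, b: True, h: False}
  {h: True, b: True, o: False, q: False}
  {o: True, h: True, b: True, q: False}
  {q: True, h: True, b: True, o: False}


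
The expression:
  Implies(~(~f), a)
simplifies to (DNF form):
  a | ~f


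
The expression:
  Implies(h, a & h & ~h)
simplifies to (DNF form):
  ~h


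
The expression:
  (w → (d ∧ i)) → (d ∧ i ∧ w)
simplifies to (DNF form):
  w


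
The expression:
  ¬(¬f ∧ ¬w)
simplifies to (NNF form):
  f ∨ w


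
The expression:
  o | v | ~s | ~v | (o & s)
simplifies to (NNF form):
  True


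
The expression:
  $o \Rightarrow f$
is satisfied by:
  {f: True, o: False}
  {o: False, f: False}
  {o: True, f: True}


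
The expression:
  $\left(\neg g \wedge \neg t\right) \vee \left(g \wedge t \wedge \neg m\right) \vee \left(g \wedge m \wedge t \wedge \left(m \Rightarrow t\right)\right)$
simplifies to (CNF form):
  $\left(g \vee \neg g\right) \wedge \left(g \vee \neg t\right) \wedge \left(t \vee \neg g\right) \wedge \left(t \vee \neg t\right)$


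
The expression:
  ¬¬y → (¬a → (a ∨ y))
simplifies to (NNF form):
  True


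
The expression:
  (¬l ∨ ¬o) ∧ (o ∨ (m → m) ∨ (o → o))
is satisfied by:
  {l: False, o: False}
  {o: True, l: False}
  {l: True, o: False}


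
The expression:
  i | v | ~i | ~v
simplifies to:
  True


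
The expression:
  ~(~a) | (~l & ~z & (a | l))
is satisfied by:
  {a: True}


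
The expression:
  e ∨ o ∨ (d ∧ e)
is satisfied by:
  {o: True, e: True}
  {o: True, e: False}
  {e: True, o: False}


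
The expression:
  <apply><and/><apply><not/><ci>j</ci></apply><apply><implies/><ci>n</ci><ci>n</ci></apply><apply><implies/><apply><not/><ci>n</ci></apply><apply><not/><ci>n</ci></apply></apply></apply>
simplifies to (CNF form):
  <apply><not/><ci>j</ci></apply>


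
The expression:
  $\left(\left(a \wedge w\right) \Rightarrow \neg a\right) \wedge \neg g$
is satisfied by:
  {g: False, w: False, a: False}
  {a: True, g: False, w: False}
  {w: True, g: False, a: False}


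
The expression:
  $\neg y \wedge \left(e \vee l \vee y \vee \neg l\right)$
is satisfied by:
  {y: False}


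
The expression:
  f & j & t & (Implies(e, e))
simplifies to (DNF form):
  f & j & t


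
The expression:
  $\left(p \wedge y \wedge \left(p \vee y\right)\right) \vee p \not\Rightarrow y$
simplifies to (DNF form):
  $p$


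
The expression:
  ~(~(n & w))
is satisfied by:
  {w: True, n: True}


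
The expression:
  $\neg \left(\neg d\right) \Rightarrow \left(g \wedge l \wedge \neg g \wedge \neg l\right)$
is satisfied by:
  {d: False}


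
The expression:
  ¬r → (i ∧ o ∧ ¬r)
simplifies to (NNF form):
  r ∨ (i ∧ o)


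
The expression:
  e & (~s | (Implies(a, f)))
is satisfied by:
  {e: True, f: True, s: False, a: False}
  {e: True, s: False, f: False, a: False}
  {e: True, a: True, f: True, s: False}
  {e: True, a: True, s: False, f: False}
  {e: True, f: True, s: True, a: False}
  {e: True, s: True, f: False, a: False}
  {e: True, a: True, s: True, f: True}


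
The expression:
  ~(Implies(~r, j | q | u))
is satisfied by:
  {u: False, q: False, r: False, j: False}


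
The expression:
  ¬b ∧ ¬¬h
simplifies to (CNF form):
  h ∧ ¬b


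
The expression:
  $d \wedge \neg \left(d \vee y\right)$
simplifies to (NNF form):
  $\text{False}$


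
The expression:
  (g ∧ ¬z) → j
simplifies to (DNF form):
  j ∨ z ∨ ¬g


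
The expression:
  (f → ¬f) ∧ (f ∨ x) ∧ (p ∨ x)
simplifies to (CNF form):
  x ∧ ¬f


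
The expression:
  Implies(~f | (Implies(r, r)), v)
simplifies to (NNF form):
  v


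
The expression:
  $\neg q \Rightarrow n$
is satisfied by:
  {n: True, q: True}
  {n: True, q: False}
  {q: True, n: False}


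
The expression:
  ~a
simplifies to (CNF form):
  ~a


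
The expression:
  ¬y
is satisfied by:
  {y: False}


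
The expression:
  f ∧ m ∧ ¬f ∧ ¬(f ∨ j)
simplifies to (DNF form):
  False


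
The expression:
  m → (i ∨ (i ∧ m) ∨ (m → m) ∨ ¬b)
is always true.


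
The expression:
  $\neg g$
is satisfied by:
  {g: False}


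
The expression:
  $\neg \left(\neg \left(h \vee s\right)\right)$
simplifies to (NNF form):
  $h \vee s$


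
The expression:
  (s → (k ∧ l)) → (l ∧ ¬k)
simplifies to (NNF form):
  (l ∧ ¬k) ∨ (s ∧ ¬l)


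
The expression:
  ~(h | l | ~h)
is never true.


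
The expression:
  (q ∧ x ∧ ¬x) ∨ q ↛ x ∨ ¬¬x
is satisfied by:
  {x: True, q: True}
  {x: True, q: False}
  {q: True, x: False}


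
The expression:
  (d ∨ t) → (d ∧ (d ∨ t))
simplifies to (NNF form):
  d ∨ ¬t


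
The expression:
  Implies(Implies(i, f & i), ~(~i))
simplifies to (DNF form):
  i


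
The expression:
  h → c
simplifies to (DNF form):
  c ∨ ¬h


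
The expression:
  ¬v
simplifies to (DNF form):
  ¬v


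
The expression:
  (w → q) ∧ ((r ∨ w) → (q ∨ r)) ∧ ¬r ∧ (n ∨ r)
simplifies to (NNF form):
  n ∧ ¬r ∧ (q ∨ ¬w)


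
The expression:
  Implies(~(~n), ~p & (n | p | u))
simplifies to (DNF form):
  ~n | ~p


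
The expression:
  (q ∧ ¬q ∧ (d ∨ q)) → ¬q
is always true.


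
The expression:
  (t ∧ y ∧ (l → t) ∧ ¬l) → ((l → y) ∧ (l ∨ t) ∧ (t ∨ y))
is always true.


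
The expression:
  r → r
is always true.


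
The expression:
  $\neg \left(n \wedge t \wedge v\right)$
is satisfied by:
  {v: False, t: False, n: False}
  {n: True, v: False, t: False}
  {t: True, v: False, n: False}
  {n: True, t: True, v: False}
  {v: True, n: False, t: False}
  {n: True, v: True, t: False}
  {t: True, v: True, n: False}


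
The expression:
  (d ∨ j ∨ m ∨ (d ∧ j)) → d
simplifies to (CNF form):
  (d ∨ ¬j) ∧ (d ∨ ¬m)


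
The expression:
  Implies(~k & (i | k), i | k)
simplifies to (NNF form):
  True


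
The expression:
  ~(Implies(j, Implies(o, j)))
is never true.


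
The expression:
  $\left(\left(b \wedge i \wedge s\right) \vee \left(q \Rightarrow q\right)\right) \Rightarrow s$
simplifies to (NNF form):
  $s$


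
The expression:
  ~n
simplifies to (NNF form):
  ~n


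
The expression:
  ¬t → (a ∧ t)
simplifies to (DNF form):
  t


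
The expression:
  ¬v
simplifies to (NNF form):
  ¬v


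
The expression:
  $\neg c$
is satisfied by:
  {c: False}


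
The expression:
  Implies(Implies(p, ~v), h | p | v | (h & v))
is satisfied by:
  {p: True, v: True, h: True}
  {p: True, v: True, h: False}
  {p: True, h: True, v: False}
  {p: True, h: False, v: False}
  {v: True, h: True, p: False}
  {v: True, h: False, p: False}
  {h: True, v: False, p: False}


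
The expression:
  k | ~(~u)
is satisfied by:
  {k: True, u: True}
  {k: True, u: False}
  {u: True, k: False}


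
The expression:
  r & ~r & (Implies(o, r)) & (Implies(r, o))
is never true.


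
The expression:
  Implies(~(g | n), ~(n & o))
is always true.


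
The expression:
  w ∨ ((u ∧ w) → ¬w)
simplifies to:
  True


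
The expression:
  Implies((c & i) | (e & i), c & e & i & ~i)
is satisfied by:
  {e: False, i: False, c: False}
  {c: True, e: False, i: False}
  {e: True, c: False, i: False}
  {c: True, e: True, i: False}
  {i: True, c: False, e: False}


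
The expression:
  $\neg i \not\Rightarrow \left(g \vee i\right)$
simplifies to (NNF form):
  $\neg g \wedge \neg i$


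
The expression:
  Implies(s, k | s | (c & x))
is always true.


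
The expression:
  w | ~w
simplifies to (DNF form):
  True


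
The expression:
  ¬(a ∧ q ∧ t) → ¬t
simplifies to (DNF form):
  (a ∧ q) ∨ ¬t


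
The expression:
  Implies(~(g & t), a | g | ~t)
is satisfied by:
  {a: True, g: True, t: False}
  {a: True, g: False, t: False}
  {g: True, a: False, t: False}
  {a: False, g: False, t: False}
  {a: True, t: True, g: True}
  {a: True, t: True, g: False}
  {t: True, g: True, a: False}


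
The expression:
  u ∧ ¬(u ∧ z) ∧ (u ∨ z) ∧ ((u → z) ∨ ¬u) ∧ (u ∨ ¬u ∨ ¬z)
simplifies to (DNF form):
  False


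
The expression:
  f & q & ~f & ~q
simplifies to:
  False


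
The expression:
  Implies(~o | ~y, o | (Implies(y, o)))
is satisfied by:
  {o: True, y: False}
  {y: False, o: False}
  {y: True, o: True}


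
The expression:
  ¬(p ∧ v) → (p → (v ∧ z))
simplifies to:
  v ∨ ¬p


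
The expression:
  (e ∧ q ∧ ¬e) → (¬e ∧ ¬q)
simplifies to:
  True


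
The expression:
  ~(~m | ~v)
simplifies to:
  m & v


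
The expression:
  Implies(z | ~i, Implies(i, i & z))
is always true.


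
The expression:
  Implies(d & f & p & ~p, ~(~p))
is always true.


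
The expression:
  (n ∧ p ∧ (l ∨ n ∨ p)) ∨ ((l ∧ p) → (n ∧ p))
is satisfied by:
  {n: True, l: False, p: False}
  {l: False, p: False, n: False}
  {n: True, p: True, l: False}
  {p: True, l: False, n: False}
  {n: True, l: True, p: False}
  {l: True, n: False, p: False}
  {n: True, p: True, l: True}


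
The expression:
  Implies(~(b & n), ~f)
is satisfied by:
  {n: True, b: True, f: False}
  {n: True, b: False, f: False}
  {b: True, n: False, f: False}
  {n: False, b: False, f: False}
  {f: True, n: True, b: True}


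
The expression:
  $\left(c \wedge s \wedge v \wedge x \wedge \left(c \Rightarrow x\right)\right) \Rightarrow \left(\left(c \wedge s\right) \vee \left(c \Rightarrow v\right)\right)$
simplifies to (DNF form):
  $\text{True}$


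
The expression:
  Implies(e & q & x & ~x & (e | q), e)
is always true.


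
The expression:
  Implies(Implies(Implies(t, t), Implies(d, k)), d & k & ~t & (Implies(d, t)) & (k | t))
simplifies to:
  d & ~k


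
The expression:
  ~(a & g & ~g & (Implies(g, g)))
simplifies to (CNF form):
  True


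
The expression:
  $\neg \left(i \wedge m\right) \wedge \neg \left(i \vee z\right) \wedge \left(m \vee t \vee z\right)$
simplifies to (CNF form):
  $\neg i \wedge \neg z \wedge \left(m \vee t\right)$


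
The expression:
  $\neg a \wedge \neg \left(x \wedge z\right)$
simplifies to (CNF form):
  $\neg a \wedge \left(\neg x \vee \neg z\right)$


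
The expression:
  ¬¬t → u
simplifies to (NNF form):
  u ∨ ¬t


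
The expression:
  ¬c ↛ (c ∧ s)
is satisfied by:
  {c: False}


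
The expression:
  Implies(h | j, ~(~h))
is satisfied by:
  {h: True, j: False}
  {j: False, h: False}
  {j: True, h: True}


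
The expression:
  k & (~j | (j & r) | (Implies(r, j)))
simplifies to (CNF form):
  k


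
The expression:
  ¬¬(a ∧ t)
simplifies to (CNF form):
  a ∧ t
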